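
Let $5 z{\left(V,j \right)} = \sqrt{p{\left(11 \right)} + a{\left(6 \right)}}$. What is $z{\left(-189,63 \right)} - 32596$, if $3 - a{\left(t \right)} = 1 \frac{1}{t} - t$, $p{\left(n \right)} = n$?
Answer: $-32596 + \frac{\sqrt{714}}{30} \approx -32595.0$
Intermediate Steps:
$a{\left(t \right)} = 3 + t - \frac{1}{t}$ ($a{\left(t \right)} = 3 - \left(1 \frac{1}{t} - t\right) = 3 - \left(\frac{1}{t} - t\right) = 3 + \left(t - \frac{1}{t}\right) = 3 + t - \frac{1}{t}$)
$z{\left(V,j \right)} = \frac{\sqrt{714}}{30}$ ($z{\left(V,j \right)} = \frac{\sqrt{11 + \left(3 + 6 - \frac{1}{6}\right)}}{5} = \frac{\sqrt{11 + \frac{53}{6}}}{5} = \frac{\sqrt{\frac{119}{6}}}{5} = \frac{\frac{1}{6} \sqrt{714}}{5} = \frac{\sqrt{714}}{30}$)
$z{\left(-189,63 \right)} - 32596 = \frac{\sqrt{714}}{30} - 32596 = -32596 + \frac{\sqrt{714}}{30}$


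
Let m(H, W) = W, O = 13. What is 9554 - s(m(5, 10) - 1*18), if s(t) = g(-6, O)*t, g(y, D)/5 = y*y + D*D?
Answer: 17754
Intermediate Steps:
g(y, D) = 5*D² + 5*y² (g(y, D) = 5*(y*y + D*D) = 5*(y² + D²) = 5*(D² + y²) = 5*D² + 5*y²)
s(t) = 1025*t (s(t) = (5*13² + 5*(-6)²)*t = (5*169 + 5*36)*t = (845 + 180)*t = 1025*t)
9554 - s(m(5, 10) - 1*18) = 9554 - 1025*(10 - 1*18) = 9554 - 1025*(10 - 18) = 9554 - 1025*(-8) = 9554 - 1*(-8200) = 9554 + 8200 = 17754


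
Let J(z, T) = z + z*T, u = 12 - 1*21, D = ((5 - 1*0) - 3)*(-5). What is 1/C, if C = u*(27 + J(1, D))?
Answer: -1/162 ≈ -0.0061728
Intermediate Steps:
D = -10 (D = ((5 + 0) - 3)*(-5) = (5 - 3)*(-5) = 2*(-5) = -10)
u = -9 (u = 12 - 21 = -9)
J(z, T) = z + T*z
C = -162 (C = -9*(27 + 1*(1 - 10)) = -9*(27 + 1*(-9)) = -9*(27 - 9) = -9*18 = -162)
1/C = 1/(-162) = -1/162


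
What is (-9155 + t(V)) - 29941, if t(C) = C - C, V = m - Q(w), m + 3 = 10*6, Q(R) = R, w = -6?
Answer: -39096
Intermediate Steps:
m = 57 (m = -3 + 10*6 = -3 + 60 = 57)
V = 63 (V = 57 - 1*(-6) = 57 + 6 = 63)
t(C) = 0
(-9155 + t(V)) - 29941 = (-9155 + 0) - 29941 = -9155 - 29941 = -39096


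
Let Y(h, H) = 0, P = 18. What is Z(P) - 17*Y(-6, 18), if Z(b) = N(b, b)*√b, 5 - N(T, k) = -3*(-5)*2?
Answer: -75*√2 ≈ -106.07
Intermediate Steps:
N(T, k) = -25 (N(T, k) = 5 - (-3*(-5))*2 = 5 - 15*2 = 5 - 1*30 = 5 - 30 = -25)
Z(b) = -25*√b
Z(P) - 17*Y(-6, 18) = -75*√2 - 17*0 = -75*√2 + 0 = -75*√2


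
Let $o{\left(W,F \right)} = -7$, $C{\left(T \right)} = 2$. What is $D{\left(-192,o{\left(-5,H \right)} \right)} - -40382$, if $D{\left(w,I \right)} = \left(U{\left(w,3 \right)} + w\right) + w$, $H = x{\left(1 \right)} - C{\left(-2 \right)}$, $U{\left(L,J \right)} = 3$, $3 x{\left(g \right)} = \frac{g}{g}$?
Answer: $40001$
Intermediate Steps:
$x{\left(g \right)} = \frac{1}{3}$ ($x{\left(g \right)} = \frac{g \frac{1}{g}}{3} = \frac{1}{3} \cdot 1 = \frac{1}{3}$)
$H = - \frac{5}{3}$ ($H = \frac{1}{3} - 2 = - \frac{5}{3} \approx -1.6667$)
$D{\left(w,I \right)} = 3 + 2 w$ ($D{\left(w,I \right)} = \left(3 + w\right) + w = 3 + 2 w$)
$D{\left(-192,o{\left(-5,H \right)} \right)} - -40382 = \left(3 + 2 \left(-192\right)\right) - -40382 = \left(3 - 384\right) + 40382 = -381 + 40382 = 40001$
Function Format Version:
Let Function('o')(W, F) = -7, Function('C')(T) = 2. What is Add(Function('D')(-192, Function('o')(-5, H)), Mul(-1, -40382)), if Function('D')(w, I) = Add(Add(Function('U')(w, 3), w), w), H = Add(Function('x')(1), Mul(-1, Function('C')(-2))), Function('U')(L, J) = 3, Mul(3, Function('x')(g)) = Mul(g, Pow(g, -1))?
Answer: 40001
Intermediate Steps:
Function('x')(g) = Rational(1, 3) (Function('x')(g) = Mul(Rational(1, 3), Mul(g, Pow(g, -1))) = Mul(Rational(1, 3), 1) = Rational(1, 3))
H = Rational(-5, 3) (H = Add(Rational(1, 3), Mul(-1, 2)) = Add(Rational(1, 3), -2) = Rational(-5, 3) ≈ -1.6667)
Function('D')(w, I) = Add(3, Mul(2, w)) (Function('D')(w, I) = Add(Add(3, w), w) = Add(3, Mul(2, w)))
Add(Function('D')(-192, Function('o')(-5, H)), Mul(-1, -40382)) = Add(Add(3, Mul(2, -192)), Mul(-1, -40382)) = Add(Add(3, -384), 40382) = Add(-381, 40382) = 40001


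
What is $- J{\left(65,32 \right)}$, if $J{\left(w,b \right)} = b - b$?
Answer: $0$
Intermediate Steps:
$J{\left(w,b \right)} = 0$
$- J{\left(65,32 \right)} = \left(-1\right) 0 = 0$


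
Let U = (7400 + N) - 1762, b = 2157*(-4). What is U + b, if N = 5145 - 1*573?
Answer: 1582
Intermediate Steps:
N = 4572 (N = 5145 - 573 = 4572)
b = -8628
U = 10210 (U = (7400 + 4572) - 1762 = 11972 - 1762 = 10210)
U + b = 10210 - 8628 = 1582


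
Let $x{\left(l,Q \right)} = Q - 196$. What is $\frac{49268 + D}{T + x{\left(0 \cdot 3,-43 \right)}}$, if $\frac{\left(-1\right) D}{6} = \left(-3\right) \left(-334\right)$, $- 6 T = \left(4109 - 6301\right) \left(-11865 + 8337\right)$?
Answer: $- \frac{43256}{1289135} \approx -0.033554$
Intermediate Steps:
$x{\left(l,Q \right)} = -196 + Q$
$T = -1288896$ ($T = - \frac{\left(4109 - 6301\right) \left(-11865 + 8337\right)}{6} = - \frac{\left(-2192\right) \left(-3528\right)}{6} = \left(- \frac{1}{6}\right) 7733376 = -1288896$)
$D = -6012$ ($D = - 6 \left(\left(-3\right) \left(-334\right)\right) = \left(-6\right) 1002 = -6012$)
$\frac{49268 + D}{T + x{\left(0 \cdot 3,-43 \right)}} = \frac{49268 - 6012}{-1288896 - 239} = \frac{43256}{-1288896 - 239} = \frac{43256}{-1289135} = 43256 \left(- \frac{1}{1289135}\right) = - \frac{43256}{1289135}$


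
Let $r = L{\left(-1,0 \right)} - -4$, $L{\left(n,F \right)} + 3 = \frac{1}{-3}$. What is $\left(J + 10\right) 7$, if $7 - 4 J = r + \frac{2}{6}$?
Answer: $\frac{161}{2} \approx 80.5$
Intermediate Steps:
$L{\left(n,F \right)} = - \frac{10}{3}$ ($L{\left(n,F \right)} = -3 + \frac{1}{-3} = -3 - \frac{1}{3} = - \frac{10}{3}$)
$r = \frac{2}{3}$ ($r = - \frac{10}{3} - -4 = - \frac{10}{3} + 4 = \frac{2}{3} \approx 0.66667$)
$J = \frac{3}{2}$ ($J = \frac{7}{4} - \frac{\frac{2}{3} + \frac{2}{6}}{4} = \frac{7}{4} - \frac{\frac{2}{3} + 2 \cdot \frac{1}{6}}{4} = \frac{7}{4} - \frac{\frac{2}{3} + \frac{1}{3}}{4} = \frac{7}{4} - \frac{1}{4} = \frac{3}{2} \approx 1.5$)
$\left(J + 10\right) 7 = \left(\frac{3}{2} + 10\right) 7 = \frac{23}{2} \cdot 7 = \frac{161}{2}$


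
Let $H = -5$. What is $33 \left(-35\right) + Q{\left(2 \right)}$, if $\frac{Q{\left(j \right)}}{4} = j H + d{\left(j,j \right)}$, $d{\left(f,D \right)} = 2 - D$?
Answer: $-1195$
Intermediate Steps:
$Q{\left(j \right)} = 8 - 24 j$ ($Q{\left(j \right)} = 4 \left(j \left(-5\right) - \left(-2 + j\right)\right) = 4 \left(- 5 j - \left(-2 + j\right)\right) = 4 \left(2 - 6 j\right) = 8 - 24 j$)
$33 \left(-35\right) + Q{\left(2 \right)} = 33 \left(-35\right) + \left(8 - 48\right) = -1155 + \left(8 - 48\right) = -1155 - 40 = -1195$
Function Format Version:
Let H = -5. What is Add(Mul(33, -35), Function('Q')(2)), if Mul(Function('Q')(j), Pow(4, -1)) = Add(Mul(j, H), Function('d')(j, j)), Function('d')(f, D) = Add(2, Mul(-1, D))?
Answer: -1195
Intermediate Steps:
Function('Q')(j) = Add(8, Mul(-24, j)) (Function('Q')(j) = Mul(4, Add(Mul(j, -5), Add(2, Mul(-1, j)))) = Mul(4, Add(Mul(-5, j), Add(2, Mul(-1, j)))) = Mul(4, Add(2, Mul(-6, j))) = Add(8, Mul(-24, j)))
Add(Mul(33, -35), Function('Q')(2)) = Add(Mul(33, -35), Add(8, Mul(-24, 2))) = Add(-1155, Add(8, -48)) = Add(-1155, -40) = -1195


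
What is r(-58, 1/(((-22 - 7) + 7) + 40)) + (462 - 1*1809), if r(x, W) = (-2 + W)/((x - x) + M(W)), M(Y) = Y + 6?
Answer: -146858/109 ≈ -1347.3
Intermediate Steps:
M(Y) = 6 + Y
r(x, W) = (-2 + W)/(6 + W) (r(x, W) = (-2 + W)/((x - x) + (6 + W)) = (-2 + W)/(0 + (6 + W)) = (-2 + W)/(6 + W))
r(-58, 1/(((-22 - 7) + 7) + 40)) + (462 - 1*1809) = (-2 + 1/(((-22 - 7) + 7) + 40))/(6 + 1/(((-22 - 7) + 7) + 40)) + (462 - 1*1809) = (-2 + 1/((-29 + 7) + 40))/(6 + 1/((-29 + 7) + 40)) + (462 - 1809) = (-2 + 1/(-22 + 40))/(6 + 1/(-22 + 40)) - 1347 = (-2 + 1/18)/(6 + 1/18) - 1347 = -35/18/(109/18) - 1347 = (18/109)*(-35/18) - 1347 = -35/109 - 1347 = -146858/109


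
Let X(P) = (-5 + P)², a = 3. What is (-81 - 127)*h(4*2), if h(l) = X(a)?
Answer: -832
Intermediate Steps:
h(l) = 4 (h(l) = (-5 + 3)² = (-2)² = 4)
(-81 - 127)*h(4*2) = (-81 - 127)*4 = -208*4 = -832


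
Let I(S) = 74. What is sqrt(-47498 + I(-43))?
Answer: 8*I*sqrt(741) ≈ 217.77*I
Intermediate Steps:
sqrt(-47498 + I(-43)) = sqrt(-47498 + 74) = sqrt(-47424) = 8*I*sqrt(741)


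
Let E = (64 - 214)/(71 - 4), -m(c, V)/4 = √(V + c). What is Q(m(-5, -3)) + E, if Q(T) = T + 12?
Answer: 654/67 - 8*I*√2 ≈ 9.7612 - 11.314*I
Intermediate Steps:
m(c, V) = -4*√(V + c)
Q(T) = 12 + T
E = -150/67 ≈ -2.2388
Q(m(-5, -3)) + E = (12 - 4*√(-3 - 5)) - 150/67 = (12 - 8*I*√2) - 150/67 = 654/67 - 8*I*√2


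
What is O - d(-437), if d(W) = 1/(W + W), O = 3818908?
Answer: 3337725593/874 ≈ 3.8189e+6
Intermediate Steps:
d(W) = 1/(2*W)
O - d(-437) = 3818908 - 1/(2*(-437)) = 3818908 - (-1)/(2*437) = 3818908 - 1*(-1/874) = 3818908 + 1/874 = 3337725593/874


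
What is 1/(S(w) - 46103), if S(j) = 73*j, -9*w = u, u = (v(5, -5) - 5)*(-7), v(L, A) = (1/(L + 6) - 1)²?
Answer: -1089/50464222 ≈ -2.1580e-5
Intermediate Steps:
v(L, A) = (-1 + 1/(6 + L))² (v(L, A) = (1/(6 + L) - 1)² = (-1 + 1/(6 + L))²)
u = 3535/121 (u = ((5 + 5)²/(6 + 5)² - 5)*(-7) = (10²/11² - 5)*(-7) = (100*(1/121) - 5)*(-7) = (100/121 - 5)*(-7) = -505/121*(-7) = 3535/121 ≈ 29.215)
w = -3535/1089 (w = -⅑*3535/121 = -3535/1089 ≈ -3.2461)
1/(S(w) - 46103) = 1/(73*(-3535/1089) - 46103) = 1/(-258055/1089 - 46103) = 1/(-50464222/1089) = -1089/50464222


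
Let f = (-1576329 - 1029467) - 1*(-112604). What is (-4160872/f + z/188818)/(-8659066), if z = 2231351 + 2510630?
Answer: -1576039577831/509542226863336212 ≈ -3.0930e-6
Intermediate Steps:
f = -2493192 (f = -2605796 + 112604 = -2493192)
z = 4741981
(-4160872/f + z/188818)/(-8659066) = (-4160872/(-2493192) + 4741981/188818)/(-8659066) = (-4160872*(-1/2493192) + 4741981*(1/188818))*(-1/8659066) = (520109/311649 + 4741981/188818)*(-1/8659066) = (1576039577831/58844940882)*(-1/8659066) = -1576039577831/509542226863336212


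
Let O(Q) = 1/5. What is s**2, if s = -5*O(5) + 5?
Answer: 16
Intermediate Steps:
O(Q) = 1/5
s = 4 (s = -5*1/5 + 5 = -1 + 5 = 4)
s**2 = 4**2 = 16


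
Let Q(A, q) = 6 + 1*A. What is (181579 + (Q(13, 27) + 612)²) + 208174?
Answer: 787914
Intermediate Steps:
Q(A, q) = 6 + A
(181579 + (Q(13, 27) + 612)²) + 208174 = (181579 + ((6 + 13) + 612)²) + 208174 = (181579 + (19 + 612)²) + 208174 = (181579 + 631²) + 208174 = (181579 + 398161) + 208174 = 579740 + 208174 = 787914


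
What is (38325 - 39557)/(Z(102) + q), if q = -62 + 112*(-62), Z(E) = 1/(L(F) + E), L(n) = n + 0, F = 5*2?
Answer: 137984/784671 ≈ 0.17585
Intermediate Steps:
F = 10
L(n) = n
Z(E) = 1/(10 + E)
q = -7006 (q = -62 - 6944 = -7006)
(38325 - 39557)/(Z(102) + q) = (38325 - 39557)/(1/(10 + 102) - 7006) = -1232/(1/112 - 7006) = -1232/(-784671/112) = -1232*(-112/784671) = 137984/784671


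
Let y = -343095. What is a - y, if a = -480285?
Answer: -137190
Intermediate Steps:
a - y = -480285 - 1*(-343095) = -480285 + 343095 = -137190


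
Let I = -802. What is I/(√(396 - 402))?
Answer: 401*I*√6/3 ≈ 327.42*I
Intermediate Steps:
I/(√(396 - 402)) = -802/√(396 - 402) = -802*(-I*√6/6) = -(-401)*I*√6/3 = 401*I*√6/3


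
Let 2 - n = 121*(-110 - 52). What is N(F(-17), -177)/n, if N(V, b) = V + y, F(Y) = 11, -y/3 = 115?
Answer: -167/9802 ≈ -0.017037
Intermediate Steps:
y = -345 (y = -3*115 = -345)
N(V, b) = -345 + V (N(V, b) = V - 345 = -345 + V)
n = 19604 (n = 2 - 121*(-110 - 52) = 2 - 121*(-162) = 2 - 1*(-19602) = 2 + 19602 = 19604)
N(F(-17), -177)/n = (-345 + 11)/19604 = -334*1/19604 = -167/9802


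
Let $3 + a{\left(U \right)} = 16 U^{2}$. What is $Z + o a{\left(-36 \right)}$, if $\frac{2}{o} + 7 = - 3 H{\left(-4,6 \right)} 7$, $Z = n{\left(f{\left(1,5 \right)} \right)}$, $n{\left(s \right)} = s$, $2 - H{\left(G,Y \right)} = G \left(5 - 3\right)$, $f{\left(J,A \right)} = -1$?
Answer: $- \frac{41683}{217} \approx -192.09$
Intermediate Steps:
$H{\left(G,Y \right)} = 2 - 2 G$ ($H{\left(G,Y \right)} = 2 - G \left(5 - 3\right) = 2 - G 2 = 2 - 2 G$)
$Z = -1$
$o = - \frac{2}{217}$ ($o = \frac{2}{-7 + - 3 \left(2 - -8\right) 7} = \frac{2}{-7 + - 3 \left(2 + 8\right) 7} = \frac{2}{-7 + \left(-3\right) 10 \cdot 7} = \frac{2}{-7 - 210} = \frac{2}{-217} = 2 \left(- \frac{1}{217}\right) = - \frac{2}{217} \approx -0.0092166$)
$a{\left(U \right)} = -3 + 16 U^{2}$
$Z + o a{\left(-36 \right)} = -1 - \frac{2 \left(-3 + 16 \left(-36\right)^{2}\right)}{217} = -1 - \frac{2 \left(-3 + 16 \cdot 1296\right)}{217} = -1 - \frac{2 \left(-3 + 20736\right)}{217} = -1 - \frac{41466}{217} = - \frac{41683}{217}$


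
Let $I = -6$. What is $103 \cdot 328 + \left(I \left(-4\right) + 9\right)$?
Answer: $33817$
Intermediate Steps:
$103 \cdot 328 + \left(I \left(-4\right) + 9\right) = 103 \cdot 328 + \left(\left(-6\right) \left(-4\right) + 9\right) = 33784 + \left(24 + 9\right) = 33784 + 33 = 33817$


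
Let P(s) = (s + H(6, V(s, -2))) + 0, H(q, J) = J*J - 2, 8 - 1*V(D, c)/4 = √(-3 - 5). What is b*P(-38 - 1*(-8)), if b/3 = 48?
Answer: 124416 - 73728*I*√2 ≈ 1.2442e+5 - 1.0427e+5*I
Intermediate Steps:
b = 144 (b = 3*48 = 144)
V(D, c) = 32 - 8*I*√2 (V(D, c) = 32 - 4*√(-3 - 5) = 32 - 8*I*√2)
H(q, J) = -2 + J² (H(q, J) = J² - 2 = -2 + J²)
P(s) = -2 + s + (32 - 8*I*√2)² (P(s) = (s + (-2 + (32 - 8*I*√2)²)) + 0 = (-2 + s + (32 - 8*I*√2)²) + 0 = -2 + s + (32 - 8*I*√2)²)
b*P(-38 - 1*(-8)) = 144*(894 + (-38 - 1*(-8)) - 512*I*√2) = 144*(894 + (-38 + 8) - 512*I*√2) = 144*(894 - 30 - 512*I*√2) = 144*(864 - 512*I*√2) = 124416 - 73728*I*√2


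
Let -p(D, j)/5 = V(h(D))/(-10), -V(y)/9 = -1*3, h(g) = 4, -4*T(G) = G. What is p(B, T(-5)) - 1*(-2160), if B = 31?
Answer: 4347/2 ≈ 2173.5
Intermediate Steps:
T(G) = -G/4
V(y) = 27 (V(y) = -(-9)*3 = -9*(-3) = 27)
p(D, j) = 27/2 (p(D, j) = -135/(-10) = -135*(-1)/10 = -5*(-27/10) = 27/2)
p(B, T(-5)) - 1*(-2160) = 27/2 - 1*(-2160) = 27/2 + 2160 = 4347/2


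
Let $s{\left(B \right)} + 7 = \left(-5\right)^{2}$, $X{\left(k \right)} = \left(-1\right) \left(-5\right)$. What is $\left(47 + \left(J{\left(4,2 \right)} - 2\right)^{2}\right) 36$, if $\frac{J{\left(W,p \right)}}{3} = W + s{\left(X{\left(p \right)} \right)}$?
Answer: $149148$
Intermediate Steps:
$X{\left(k \right)} = 5$
$s{\left(B \right)} = 18$ ($s{\left(B \right)} = -7 + \left(-5\right)^{2} = -7 + 25 = 18$)
$J{\left(W,p \right)} = 54 + 3 W$ ($J{\left(W,p \right)} = 3 \left(W + 18\right) = 3 \left(18 + W\right) = 54 + 3 W$)
$\left(47 + \left(J{\left(4,2 \right)} - 2\right)^{2}\right) 36 = \left(47 + \left(\left(54 + 3 \cdot 4\right) - 2\right)^{2}\right) 36 = \left(47 + \left(\left(54 + 12\right) - 2\right)^{2}\right) 36 = \left(47 + \left(66 - 2\right)^{2}\right) 36 = \left(47 + 64^{2}\right) 36 = \left(47 + 4096\right) 36 = 4143 \cdot 36 = 149148$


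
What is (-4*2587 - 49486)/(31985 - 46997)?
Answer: 29917/7506 ≈ 3.9857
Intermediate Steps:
(-4*2587 - 49486)/(31985 - 46997) = (-10348 - 49486)/(-15012) = -59834*(-1/15012) = 29917/7506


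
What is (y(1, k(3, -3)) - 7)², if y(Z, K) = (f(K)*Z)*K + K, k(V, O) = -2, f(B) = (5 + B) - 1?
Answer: 169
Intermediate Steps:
f(B) = 4 + B
y(Z, K) = K + K*Z*(4 + K) (y(Z, K) = ((4 + K)*Z)*K + K = (Z*(4 + K))*K + K = K*Z*(4 + K) + K = K + K*Z*(4 + K))
(y(1, k(3, -3)) - 7)² = (-2*(1 + 1*(4 - 2)) - 7)² = (-2*(1 + 1*2) - 7)² = (-2*(1 + 2) - 7)² = (-2*3 - 7)² = (-6 - 7)² = (-13)² = 169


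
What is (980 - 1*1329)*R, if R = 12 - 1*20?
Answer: 2792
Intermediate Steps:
R = -8 (R = 12 - 20 = -8)
(980 - 1*1329)*R = (980 - 1*1329)*(-8) = (980 - 1329)*(-8) = -349*(-8) = 2792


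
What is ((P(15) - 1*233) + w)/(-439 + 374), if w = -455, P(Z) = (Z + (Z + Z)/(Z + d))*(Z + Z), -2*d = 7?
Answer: 3674/1495 ≈ 2.4575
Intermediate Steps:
d = -7/2 (d = -½*7 = -7/2 ≈ -3.5000)
P(Z) = 2*Z*(Z + 2*Z/(-7/2 + Z)) (P(Z) = (Z + (Z + Z)/(Z - 7/2))*(Z + Z) = (Z + (2*Z)/(-7/2 + Z))*(2*Z) = (Z + 2*Z/(-7/2 + Z))*(2*Z) = 2*Z*(Z + 2*Z/(-7/2 + Z)))
((P(15) - 1*233) + w)/(-439 + 374) = ((15²*(-6 + 4*15)/(-7 + 2*15) - 1*233) - 455)/(-439 + 374) = ((225*(-6 + 60)/(-7 + 30) - 233) - 455)/(-65) = ((225*54/23 - 233) - 455)*(-1/65) = ((225*(1/23)*54 - 233) - 455)*(-1/65) = ((12150/23 - 233) - 455)*(-1/65) = (6791/23 - 455)*(-1/65) = -3674/23*(-1/65) = 3674/1495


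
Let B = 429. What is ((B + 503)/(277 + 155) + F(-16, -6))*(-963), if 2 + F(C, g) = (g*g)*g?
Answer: 2494277/12 ≈ 2.0786e+5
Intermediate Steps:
F(C, g) = -2 + g³ (F(C, g) = -2 + (g*g)*g = -2 + g²*g = -2 + g³)
((B + 503)/(277 + 155) + F(-16, -6))*(-963) = ((429 + 503)/(277 + 155) + (-2 + (-6)³))*(-963) = (932/432 + (-2 - 216))*(-963) = (932*(1/432) - 218)*(-963) = (233/108 - 218)*(-963) = -23311/108*(-963) = 2494277/12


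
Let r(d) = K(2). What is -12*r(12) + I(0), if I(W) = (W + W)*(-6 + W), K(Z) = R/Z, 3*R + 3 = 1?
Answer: 4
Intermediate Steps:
R = -⅔ (R = -1 + (⅓)*1 = -1 + ⅓ = -⅔ ≈ -0.66667)
K(Z) = -2/(3*Z)
I(W) = 2*W*(-6 + W) (I(W) = (2*W)*(-6 + W) = 2*W*(-6 + W))
r(d) = -⅓ (r(d) = -⅔/2 = -⅔*½ = -⅓)
-12*r(12) + I(0) = -12*(-⅓) + 2*0*(-6 + 0) = 4 + 2*0*(-6) = 4 + 0 = 4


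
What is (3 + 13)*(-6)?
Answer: -96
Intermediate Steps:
(3 + 13)*(-6) = 16*(-6) = -96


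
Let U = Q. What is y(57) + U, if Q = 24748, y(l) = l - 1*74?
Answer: 24731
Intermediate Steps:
y(l) = -74 + l (y(l) = l - 74 = -74 + l)
U = 24748
y(57) + U = (-74 + 57) + 24748 = -17 + 24748 = 24731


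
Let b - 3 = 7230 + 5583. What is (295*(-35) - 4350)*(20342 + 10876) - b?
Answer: -458136966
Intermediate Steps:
b = 12816 (b = 3 + (7230 + 5583) = 3 + 12813 = 12816)
(295*(-35) - 4350)*(20342 + 10876) - b = (295*(-35) - 4350)*(20342 + 10876) - 1*12816 = (-10325 - 4350)*31218 - 12816 = -14675*31218 - 12816 = -458124150 - 12816 = -458136966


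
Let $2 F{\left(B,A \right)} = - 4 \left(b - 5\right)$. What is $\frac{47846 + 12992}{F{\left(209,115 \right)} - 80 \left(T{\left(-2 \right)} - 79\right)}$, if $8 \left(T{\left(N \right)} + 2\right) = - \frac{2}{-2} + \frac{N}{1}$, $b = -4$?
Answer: $\frac{30419}{3254} \approx 9.3482$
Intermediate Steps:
$T{\left(N \right)} = - \frac{15}{8} + \frac{N}{8}$ ($T{\left(N \right)} = -2 + \frac{- \frac{2}{-2} + \frac{N}{1}}{8} = -2 + \frac{\left(-2\right) \left(- \frac{1}{2}\right) + N 1}{8} = -2 + \frac{1 + N}{8} = -2 + \left(\frac{1}{8} + \frac{N}{8}\right) = - \frac{15}{8} + \frac{N}{8}$)
$F{\left(B,A \right)} = 18$ ($F{\left(B,A \right)} = \frac{\left(-4\right) \left(-4 - 5\right)}{2} = \frac{\left(-4\right) \left(-9\right)}{2} = \frac{1}{2} \cdot 36 = 18$)
$\frac{47846 + 12992}{F{\left(209,115 \right)} - 80 \left(T{\left(-2 \right)} - 79\right)} = \frac{47846 + 12992}{18 - 80 \left(\left(- \frac{15}{8} + \frac{1}{8} \left(-2\right)\right) - 79\right)} = \frac{60838}{18 - 80 \left(\left(- \frac{15}{8} - \frac{1}{4}\right) - 79\right)} = \frac{60838}{18 - 80 \left(- \frac{17}{8} - 79\right)} = \frac{60838}{18 - -6490} = \frac{60838}{18 + 6490} = \frac{60838}{6508} = 60838 \cdot \frac{1}{6508} = \frac{30419}{3254}$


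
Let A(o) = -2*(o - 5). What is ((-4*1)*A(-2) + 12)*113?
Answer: -4972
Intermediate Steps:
A(o) = 10 - 2*o (A(o) = -2*(-5 + o) = -(-10 + 2*o) = 10 - 2*o)
((-4*1)*A(-2) + 12)*113 = ((-4*1)*(10 - 2*(-2)) + 12)*113 = (-4*(10 + 4) + 12)*113 = (-4*14 + 12)*113 = (-56 + 12)*113 = -44*113 = -4972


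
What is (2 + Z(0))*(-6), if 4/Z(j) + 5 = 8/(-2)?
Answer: -28/3 ≈ -9.3333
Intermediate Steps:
Z(j) = -4/9 (Z(j) = 4/(-5 + 8/(-2)) = 4/(-5 + 8*(-½)) = 4/(-5 - 4) = 4/(-9) = 4*(-⅑) = -4/9)
(2 + Z(0))*(-6) = (2 - 4/9)*(-6) = (14/9)*(-6) = -28/3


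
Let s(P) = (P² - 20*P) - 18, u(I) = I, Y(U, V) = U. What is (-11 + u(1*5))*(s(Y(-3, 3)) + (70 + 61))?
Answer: -1092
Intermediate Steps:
s(P) = -18 + P² - 20*P
(-11 + u(1*5))*(s(Y(-3, 3)) + (70 + 61)) = (-11 + 1*5)*((-18 + (-3)² - 20*(-3)) + (70 + 61)) = (-11 + 5)*((-18 + 9 + 60) + 131) = -6*(51 + 131) = -6*182 = -1092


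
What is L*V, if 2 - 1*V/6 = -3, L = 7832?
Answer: 234960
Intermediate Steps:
V = 30 (V = 12 - 6*(-3) = 12 + 18 = 30)
L*V = 7832*30 = 234960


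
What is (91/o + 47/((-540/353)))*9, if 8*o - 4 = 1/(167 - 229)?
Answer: 1559651/1140 ≈ 1368.1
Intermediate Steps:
o = 247/496 (o = ½ + 1/(8*(167 - 229)) = ½ + (⅛)/(-62) = ½ + (⅛)*(-1/62) = ½ - 1/496 = 247/496 ≈ 0.49798)
(91/o + 47/((-540/353)))*9 = (91/(247/496) + 47/((-540/353)))*9 = (91*(496/247) + 47/((-540*1/353)))*9 = (3472/19 + 47/(-540/353))*9 = (3472/19 + 47*(-353/540))*9 = (3472/19 - 16591/540)*9 = (1559651/10260)*9 = 1559651/1140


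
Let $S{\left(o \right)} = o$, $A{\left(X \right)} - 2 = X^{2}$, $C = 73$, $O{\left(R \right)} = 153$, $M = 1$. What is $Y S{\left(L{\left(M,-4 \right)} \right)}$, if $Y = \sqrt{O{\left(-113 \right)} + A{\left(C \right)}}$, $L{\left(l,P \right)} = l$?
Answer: $2 \sqrt{1371} \approx 74.054$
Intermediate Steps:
$A{\left(X \right)} = 2 + X^{2}$
$Y = 2 \sqrt{1371}$ ($Y = \sqrt{153 + \left(2 + 73^{2}\right)} = \sqrt{153 + \left(2 + 5329\right)} = \sqrt{153 + 5331} = \sqrt{5484} = 2 \sqrt{1371} \approx 74.054$)
$Y S{\left(L{\left(M,-4 \right)} \right)} = 2 \sqrt{1371} \cdot 1 = 2 \sqrt{1371}$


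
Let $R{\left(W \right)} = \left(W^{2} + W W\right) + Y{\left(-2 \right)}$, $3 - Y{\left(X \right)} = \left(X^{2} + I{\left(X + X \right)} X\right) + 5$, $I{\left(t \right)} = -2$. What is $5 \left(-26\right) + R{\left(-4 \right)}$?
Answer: $-108$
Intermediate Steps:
$Y{\left(X \right)} = -2 - X^{2} + 2 X$ ($Y{\left(X \right)} = 3 - \left(\left(X^{2} - 2 X\right) + 5\right) = 3 - \left(5 + X^{2} - 2 X\right) = -2 - X^{2} + 2 X$)
$R{\left(W \right)} = -10 + 2 W^{2}$ ($R{\left(W \right)} = \left(W^{2} + W W\right) - 10 = \left(W^{2} + W^{2}\right) - 10 = 2 W^{2} - 10 = -10 + 2 W^{2}$)
$5 \left(-26\right) + R{\left(-4 \right)} = 5 \left(-26\right) - \left(10 - 2 \left(-4\right)^{2}\right) = -130 + \left(-10 + 2 \cdot 16\right) = -130 + \left(-10 + 32\right) = -130 + 22 = -108$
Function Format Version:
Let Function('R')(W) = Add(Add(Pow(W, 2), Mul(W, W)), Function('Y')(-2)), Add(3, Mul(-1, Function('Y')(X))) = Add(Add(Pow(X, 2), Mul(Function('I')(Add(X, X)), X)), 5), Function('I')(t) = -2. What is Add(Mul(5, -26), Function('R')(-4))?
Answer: -108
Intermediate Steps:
Function('Y')(X) = Add(-2, Mul(-1, Pow(X, 2)), Mul(2, X)) (Function('Y')(X) = Add(3, Mul(-1, Add(Add(Pow(X, 2), Mul(-2, X)), 5))) = Add(3, Mul(-1, Add(5, Pow(X, 2), Mul(-2, X)))) = Add(3, Add(-5, Mul(-1, Pow(X, 2)), Mul(2, X))) = Add(-2, Mul(-1, Pow(X, 2)), Mul(2, X)))
Function('R')(W) = Add(-10, Mul(2, Pow(W, 2))) (Function('R')(W) = Add(Add(Pow(W, 2), Mul(W, W)), Add(-2, Mul(-1, Pow(-2, 2)), Mul(2, -2))) = Add(Add(Pow(W, 2), Pow(W, 2)), Add(-2, Mul(-1, 4), -4)) = Add(Mul(2, Pow(W, 2)), Add(-2, -4, -4)) = Add(Mul(2, Pow(W, 2)), -10) = Add(-10, Mul(2, Pow(W, 2))))
Add(Mul(5, -26), Function('R')(-4)) = Add(Mul(5, -26), Add(-10, Mul(2, Pow(-4, 2)))) = Add(-130, Add(-10, Mul(2, 16))) = Add(-130, Add(-10, 32)) = Add(-130, 22) = -108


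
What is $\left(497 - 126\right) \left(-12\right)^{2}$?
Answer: $53424$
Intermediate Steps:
$\left(497 - 126\right) \left(-12\right)^{2} = 371 \cdot 144 = 53424$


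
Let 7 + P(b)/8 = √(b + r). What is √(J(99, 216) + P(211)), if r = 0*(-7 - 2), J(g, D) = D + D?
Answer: 2*√(94 + 2*√211) ≈ 22.186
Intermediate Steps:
J(g, D) = 2*D
r = 0 (r = 0*(-9) = 0)
P(b) = -56 + 8*√b (P(b) = -56 + 8*√(b + 0) = -56 + 8*√b)
√(J(99, 216) + P(211)) = √(2*216 + (-56 + 8*√211)) = √(432 + (-56 + 8*√211)) = √(376 + 8*√211)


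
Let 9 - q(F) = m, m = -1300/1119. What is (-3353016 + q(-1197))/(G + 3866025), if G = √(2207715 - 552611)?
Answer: -4835126039638775/5574913071779333 + 30016108264*√25861/16724739215337999 ≈ -0.86701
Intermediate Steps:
m = -1300/1119 (m = -1300*1/1119 = -1300/1119 ≈ -1.1618)
G = 8*√25861 (G = √1655104 = 8*√25861 ≈ 1286.5)
q(F) = 11371/1119 (q(F) = 9 - 1*(-1300/1119) = 9 + 1300/1119 = 11371/1119)
(-3353016 + q(-1197))/(G + 3866025) = (-3353016 + 11371/1119)/(8*√25861 + 3866025) = -3752013533/(1119*(3866025 + 8*√25861))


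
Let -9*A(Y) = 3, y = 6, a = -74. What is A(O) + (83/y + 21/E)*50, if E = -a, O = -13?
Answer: 78313/111 ≈ 705.52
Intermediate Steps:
A(Y) = -⅓ (A(Y) = -⅑*3 = -⅓)
E = 74 (E = -1*(-74) = 74)
A(O) + (83/y + 21/E)*50 = -⅓ + (83/6 + 21/74)*50 = -⅓ + (1567/111)*50 = -⅓ + 78350/111 = 78313/111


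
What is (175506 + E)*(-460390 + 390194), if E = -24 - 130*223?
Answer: -10283152432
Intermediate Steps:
E = -29014 (E = -24 - 28990 = -29014)
(175506 + E)*(-460390 + 390194) = (175506 - 29014)*(-460390 + 390194) = 146492*(-70196) = -10283152432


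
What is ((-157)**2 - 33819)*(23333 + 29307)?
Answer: -482708800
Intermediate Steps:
((-157)**2 - 33819)*(23333 + 29307) = (24649 - 33819)*52640 = -9170*52640 = -482708800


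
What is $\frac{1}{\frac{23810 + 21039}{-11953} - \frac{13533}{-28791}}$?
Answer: $- \frac{114712941}{376495870} \approx -0.30469$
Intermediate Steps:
$\frac{1}{\frac{23810 + 21039}{-11953} - \frac{13533}{-28791}} = \frac{1}{44849 \left(- \frac{1}{11953}\right) - - \frac{4511}{9597}} = \frac{1}{- \frac{44849}{11953} + \frac{4511}{9597}} = \frac{1}{- \frac{376495870}{114712941}} = - \frac{114712941}{376495870}$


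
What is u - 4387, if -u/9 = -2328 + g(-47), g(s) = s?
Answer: 16988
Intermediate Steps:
u = 21375 (u = -9*(-2328 - 47) = -9*(-2375) = 21375)
u - 4387 = 21375 - 4387 = 16988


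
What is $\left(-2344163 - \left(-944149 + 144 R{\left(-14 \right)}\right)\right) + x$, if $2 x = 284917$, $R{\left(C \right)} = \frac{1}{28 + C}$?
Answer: $- \frac{17605921}{14} \approx -1.2576 \cdot 10^{6}$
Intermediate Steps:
$x = \frac{284917}{2}$ ($x = \frac{1}{2} \cdot 284917 = \frac{284917}{2} \approx 1.4246 \cdot 10^{5}$)
$\left(-2344163 - \left(-944149 + 144 R{\left(-14 \right)}\right)\right) + x = \left(-2344163 - \left(-944149 + \frac{144}{28 - 14}\right)\right) + \frac{284917}{2} = \left(-2344163 + \left(- \frac{144}{14} + 944149\right)\right) + \frac{284917}{2} = \left(-2344163 + \left(\left(-144\right) \frac{1}{14} + 944149\right)\right) + \frac{284917}{2} = \left(-2344163 + \left(- \frac{72}{7} + 944149\right)\right) + \frac{284917}{2} = \left(-2344163 + \frac{6608971}{7}\right) + \frac{284917}{2} = - \frac{9800170}{7} + \frac{284917}{2} = - \frac{17605921}{14}$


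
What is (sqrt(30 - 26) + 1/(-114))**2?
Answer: 51529/12996 ≈ 3.9650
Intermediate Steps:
(sqrt(30 - 26) + 1/(-114))**2 = (sqrt(4) - 1/114)**2 = (2 - 1/114)**2 = (227/114)**2 = 51529/12996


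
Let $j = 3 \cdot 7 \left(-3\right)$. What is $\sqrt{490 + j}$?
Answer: $\sqrt{427} \approx 20.664$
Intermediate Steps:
$j = -63$ ($j = 21 \left(-3\right) = -63$)
$\sqrt{490 + j} = \sqrt{490 - 63} = \sqrt{427}$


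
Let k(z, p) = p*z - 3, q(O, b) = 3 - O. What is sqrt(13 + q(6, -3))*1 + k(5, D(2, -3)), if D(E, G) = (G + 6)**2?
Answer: 42 + sqrt(10) ≈ 45.162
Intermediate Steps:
D(E, G) = (6 + G)**2
k(z, p) = -3 + p*z
sqrt(13 + q(6, -3))*1 + k(5, D(2, -3)) = sqrt(13 + (3 - 1*6))*1 + (-3 + (6 - 3)**2*5) = sqrt(13 + (3 - 6))*1 + (-3 + 3**2*5) = sqrt(13 - 3)*1 + (-3 + 9*5) = sqrt(10)*1 + (-3 + 45) = sqrt(10) + 42 = 42 + sqrt(10)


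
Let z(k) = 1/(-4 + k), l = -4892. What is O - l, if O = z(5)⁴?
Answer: 4893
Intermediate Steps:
O = 1 (O = (1/(-4 + 5))⁴ = (1/1)⁴ = 1⁴ = 1)
O - l = 1 - 1*(-4892) = 1 + 4892 = 4893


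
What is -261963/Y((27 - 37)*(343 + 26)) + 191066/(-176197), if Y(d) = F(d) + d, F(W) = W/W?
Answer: 6493178891/92855819 ≈ 69.927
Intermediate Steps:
F(W) = 1
Y(d) = 1 + d
-261963/Y((27 - 37)*(343 + 26)) + 191066/(-176197) = -261963/(1 + (27 - 37)*(343 + 26)) + 191066/(-176197) = -261963/(1 - 10*369) + 191066*(-1/176197) = -261963/(1 - 3690) - 191066/176197 = -261963/(-3689) - 191066/176197 = -261963*(-1/3689) - 191066/176197 = 261963/3689 - 191066/176197 = 6493178891/92855819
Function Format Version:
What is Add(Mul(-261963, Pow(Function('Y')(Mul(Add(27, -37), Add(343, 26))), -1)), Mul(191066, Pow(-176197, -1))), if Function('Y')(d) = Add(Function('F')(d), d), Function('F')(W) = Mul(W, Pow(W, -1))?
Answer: Rational(6493178891, 92855819) ≈ 69.927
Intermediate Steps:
Function('F')(W) = 1
Function('Y')(d) = Add(1, d)
Add(Mul(-261963, Pow(Function('Y')(Mul(Add(27, -37), Add(343, 26))), -1)), Mul(191066, Pow(-176197, -1))) = Add(Mul(-261963, Pow(Add(1, Mul(Add(27, -37), Add(343, 26))), -1)), Mul(191066, Pow(-176197, -1))) = Add(Mul(-261963, Pow(Add(1, Mul(-10, 369)), -1)), Mul(191066, Rational(-1, 176197))) = Add(Mul(-261963, Pow(Add(1, -3690), -1)), Rational(-191066, 176197)) = Add(Mul(-261963, Pow(-3689, -1)), Rational(-191066, 176197)) = Add(Mul(-261963, Rational(-1, 3689)), Rational(-191066, 176197)) = Add(Rational(261963, 3689), Rational(-191066, 176197)) = Rational(6493178891, 92855819)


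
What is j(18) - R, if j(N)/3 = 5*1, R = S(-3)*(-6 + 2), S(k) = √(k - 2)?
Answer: 15 + 4*I*√5 ≈ 15.0 + 8.9443*I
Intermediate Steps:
S(k) = √(-2 + k)
R = -4*I*√5 (R = √(-2 - 3)*(-6 + 2) = √(-5)*(-4) = (I*√5)*(-4) = -4*I*√5 ≈ -8.9443*I)
j(N) = 15 (j(N) = 3*(5*1) = 3*5 = 15)
j(18) - R = 15 - (-4)*I*√5 = 15 + 4*I*√5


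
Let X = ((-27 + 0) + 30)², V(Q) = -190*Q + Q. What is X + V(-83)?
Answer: 15696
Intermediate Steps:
V(Q) = -189*Q
X = 9 (X = (-27 + 30)² = 3² = 9)
X + V(-83) = 9 - 189*(-83) = 9 + 15687 = 15696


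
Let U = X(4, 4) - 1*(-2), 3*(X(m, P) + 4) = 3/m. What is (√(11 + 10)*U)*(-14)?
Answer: 49*√21/2 ≈ 112.27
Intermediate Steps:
X(m, P) = -4 + 1/m (X(m, P) = -4 + (3/m)/3 = -4 + 1/m)
U = -7/4 (U = (-4 + 1/4) - 1*(-2) = (-4 + ¼) + 2 = -15/4 + 2 = -7/4 ≈ -1.7500)
(√(11 + 10)*U)*(-14) = (√(11 + 10)*(-7/4))*(-14) = (√21*(-7/4))*(-14) = -7*√21/4*(-14) = 49*√21/2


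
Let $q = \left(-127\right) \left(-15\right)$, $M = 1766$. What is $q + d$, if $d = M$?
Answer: $3671$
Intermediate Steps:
$d = 1766$
$q = 1905$
$q + d = 1905 + 1766 = 3671$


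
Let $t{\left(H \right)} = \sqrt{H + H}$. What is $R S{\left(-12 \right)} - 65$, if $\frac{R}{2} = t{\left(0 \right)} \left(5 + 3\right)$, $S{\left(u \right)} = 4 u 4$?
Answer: $-65$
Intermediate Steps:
$S{\left(u \right)} = 16 u$
$t{\left(H \right)} = \sqrt{2} \sqrt{H}$ ($t{\left(H \right)} = \sqrt{2 H} = \sqrt{2} \sqrt{H}$)
$R = 0$ ($R = 2 \sqrt{2} \sqrt{0} \left(5 + 3\right) = 2 \sqrt{2} \cdot 0 \cdot 8 = 2 \cdot 0 \cdot 8 = 2 \cdot 0 = 0$)
$R S{\left(-12 \right)} - 65 = 0 \cdot 16 \left(-12\right) - 65 = 0 \left(-192\right) - 65 = 0 - 65 = -65$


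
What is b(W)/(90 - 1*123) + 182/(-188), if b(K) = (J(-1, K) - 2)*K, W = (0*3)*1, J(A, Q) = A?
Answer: -91/94 ≈ -0.96809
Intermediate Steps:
W = 0 (W = 0*1 = 0)
b(K) = -3*K (b(K) = (-1 - 2)*K = -3*K)
b(W)/(90 - 1*123) + 182/(-188) = (-3*0)/(90 - 1*123) + 182/(-188) = 0/(90 - 123) + 182*(-1/188) = 0/(-33) - 91/94 = 0*(-1/33) - 91/94 = 0 - 91/94 = -91/94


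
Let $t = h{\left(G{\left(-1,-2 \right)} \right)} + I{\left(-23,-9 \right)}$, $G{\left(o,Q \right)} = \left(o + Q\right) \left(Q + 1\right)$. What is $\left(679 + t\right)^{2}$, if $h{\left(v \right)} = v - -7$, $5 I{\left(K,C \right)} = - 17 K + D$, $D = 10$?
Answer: $\frac{14791716}{25} \approx 5.9167 \cdot 10^{5}$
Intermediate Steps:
$G{\left(o,Q \right)} = \left(1 + Q\right) \left(Q + o\right)$ ($G{\left(o,Q \right)} = \left(Q + o\right) \left(1 + Q\right) = \left(1 + Q\right) \left(Q + o\right)$)
$I{\left(K,C \right)} = 2 - \frac{17 K}{5}$ ($I{\left(K,C \right)} = \frac{- 17 K + 10}{5} = \frac{10 - 17 K}{5} = 2 - \frac{17 K}{5}$)
$h{\left(v \right)} = 7 + v$ ($h{\left(v \right)} = v + 7 = 7 + v$)
$t = \frac{451}{5}$ ($t = \left(7 - \left(1 - 4\right)\right) + \left(2 - - \frac{391}{5}\right) = \left(7 + \left(-2 - 1 + 4 + 2\right)\right) + \left(2 + \frac{391}{5}\right) = \left(7 + 3\right) + \frac{401}{5} = 10 + \frac{401}{5} = \frac{451}{5} \approx 90.2$)
$\left(679 + t\right)^{2} = \left(679 + \frac{451}{5}\right)^{2} = \left(\frac{3846}{5}\right)^{2} = \frac{14791716}{25}$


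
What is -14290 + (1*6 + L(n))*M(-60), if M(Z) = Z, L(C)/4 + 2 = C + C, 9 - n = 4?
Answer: -16570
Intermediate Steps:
n = 5 (n = 9 - 1*4 = 9 - 4 = 5)
L(C) = -8 + 8*C (L(C) = -8 + 4*(C + C) = -8 + 4*(2*C) = -8 + 8*C)
-14290 + (1*6 + L(n))*M(-60) = -14290 + (1*6 + (-8 + 8*5))*(-60) = -14290 + (6 + (-8 + 40))*(-60) = -14290 + (6 + 32)*(-60) = -14290 + 38*(-60) = -14290 - 2280 = -16570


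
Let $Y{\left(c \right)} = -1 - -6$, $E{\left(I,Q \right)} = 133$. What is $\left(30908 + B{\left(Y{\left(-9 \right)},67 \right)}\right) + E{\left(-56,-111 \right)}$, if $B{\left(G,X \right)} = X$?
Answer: $31108$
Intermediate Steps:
$Y{\left(c \right)} = 5$ ($Y{\left(c \right)} = -1 + 6 = 5$)
$\left(30908 + B{\left(Y{\left(-9 \right)},67 \right)}\right) + E{\left(-56,-111 \right)} = \left(30908 + 67\right) + 133 = 30975 + 133 = 31108$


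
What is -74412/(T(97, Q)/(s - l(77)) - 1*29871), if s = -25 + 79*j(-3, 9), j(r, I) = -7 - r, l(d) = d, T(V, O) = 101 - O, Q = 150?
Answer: 31104216/12486029 ≈ 2.4911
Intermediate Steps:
s = -341 (s = -25 + 79*(-7 - 1*(-3)) = -25 + 79*(-7 + 3) = -25 + 79*(-4) = -25 - 316 = -341)
-74412/(T(97, Q)/(s - l(77)) - 1*29871) = -74412/((101 - 1*150)/(-341 - 1*77) - 1*29871) = -74412/((101 - 150)/(-341 - 77) - 29871) = -74412/(-49/(-418) - 29871) = -74412/(-49*(-1/418) - 29871) = -74412/(49/418 - 29871) = -74412/(-12486029/418) = -74412*(-418/12486029) = 31104216/12486029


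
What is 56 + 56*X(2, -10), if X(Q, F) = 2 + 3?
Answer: 336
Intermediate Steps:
X(Q, F) = 5
56 + 56*X(2, -10) = 56 + 56*5 = 56 + 280 = 336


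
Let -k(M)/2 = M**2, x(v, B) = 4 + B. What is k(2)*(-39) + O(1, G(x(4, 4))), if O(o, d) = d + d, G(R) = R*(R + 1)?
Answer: 456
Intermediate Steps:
G(R) = R*(1 + R)
O(o, d) = 2*d
k(M) = -2*M**2
k(2)*(-39) + O(1, G(x(4, 4))) = -2*2**2*(-39) + 2*((4 + 4)*(1 + (4 + 4))) = -2*4*(-39) + 2*(8*(1 + 8)) = -8*(-39) + 2*(8*9) = 312 + 2*72 = 312 + 144 = 456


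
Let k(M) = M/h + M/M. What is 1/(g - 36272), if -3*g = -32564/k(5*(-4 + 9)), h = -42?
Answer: -17/160728 ≈ -0.00010577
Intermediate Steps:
k(M) = 1 - M/42 (k(M) = M/(-42) + M/M = M*(-1/42) + 1 = -M/42 + 1 = 1 - M/42)
g = 455896/17 (g = -(-32564)/(3*(1 - 5*(-4 + 9)/42)) = -(-32564)/(3*(1 - 5*5/42)) = -(-32564)/(3*(1 - 1/42*25)) = -(-32564)/(3*(1 - 25/42)) = -(-32564)/(3*17/42) = -(-32564)*42/(3*17) = -⅓*(-1367688/17) = 455896/17 ≈ 26817.)
1/(g - 36272) = 1/(455896/17 - 36272) = 1/(-160728/17) = -17/160728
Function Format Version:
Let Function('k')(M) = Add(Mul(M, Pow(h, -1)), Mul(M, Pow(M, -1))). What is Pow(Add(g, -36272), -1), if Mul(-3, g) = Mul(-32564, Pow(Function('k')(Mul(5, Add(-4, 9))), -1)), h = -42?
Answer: Rational(-17, 160728) ≈ -0.00010577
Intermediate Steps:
Function('k')(M) = Add(1, Mul(Rational(-1, 42), M)) (Function('k')(M) = Add(Mul(M, Pow(-42, -1)), Mul(M, Pow(M, -1))) = Add(Mul(M, Rational(-1, 42)), 1) = Add(Mul(Rational(-1, 42), M), 1) = Add(1, Mul(Rational(-1, 42), M)))
g = Rational(455896, 17) (g = Mul(Rational(-1, 3), Mul(-32564, Pow(Add(1, Mul(Rational(-1, 42), Mul(5, Add(-4, 9)))), -1))) = Mul(Rational(-1, 3), Mul(-32564, Pow(Add(1, Mul(Rational(-1, 42), Mul(5, 5))), -1))) = Mul(Rational(-1, 3), Mul(-32564, Pow(Add(1, Mul(Rational(-1, 42), 25)), -1))) = Mul(Rational(-1, 3), Mul(-32564, Pow(Add(1, Rational(-25, 42)), -1))) = Mul(Rational(-1, 3), Mul(-32564, Pow(Rational(17, 42), -1))) = Mul(Rational(-1, 3), Mul(-32564, Rational(42, 17))) = Mul(Rational(-1, 3), Rational(-1367688, 17)) = Rational(455896, 17) ≈ 26817.)
Pow(Add(g, -36272), -1) = Pow(Add(Rational(455896, 17), -36272), -1) = Pow(Rational(-160728, 17), -1) = Rational(-17, 160728)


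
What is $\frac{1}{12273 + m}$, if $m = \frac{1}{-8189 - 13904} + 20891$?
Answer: $\frac{22093}{732692251} \approx 3.0153 \cdot 10^{-5}$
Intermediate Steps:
$m = \frac{461544862}{22093}$ ($m = \frac{1}{-22093} + 20891 = - \frac{1}{22093} + 20891 = \frac{461544862}{22093} \approx 20891.0$)
$\frac{1}{12273 + m} = \frac{1}{12273 + \frac{461544862}{22093}} = \frac{1}{\frac{732692251}{22093}} = \frac{22093}{732692251}$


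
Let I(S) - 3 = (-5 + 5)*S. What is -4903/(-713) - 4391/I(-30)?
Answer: -3116074/2139 ≈ -1456.8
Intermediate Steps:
I(S) = 3 (I(S) = 3 + (-5 + 5)*S = 3 + 0*S = 3 + 0 = 3)
-4903/(-713) - 4391/I(-30) = -4903/(-713) - 4391/3 = -4903*(-1/713) - 4391*1/3 = 4903/713 - 4391/3 = -3116074/2139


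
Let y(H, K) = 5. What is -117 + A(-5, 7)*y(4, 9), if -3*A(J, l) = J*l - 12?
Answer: -116/3 ≈ -38.667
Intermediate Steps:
A(J, l) = 4 - J*l/3 (A(J, l) = -(J*l - 12)/3 = -(-12 + J*l)/3 = 4 - J*l/3)
-117 + A(-5, 7)*y(4, 9) = -117 + (4 - ⅓*(-5)*7)*5 = -117 + (4 + 35/3)*5 = -117 + (47/3)*5 = -117 + 235/3 = -116/3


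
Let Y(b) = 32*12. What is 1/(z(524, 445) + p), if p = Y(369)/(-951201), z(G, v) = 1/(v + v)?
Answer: 282189630/203147 ≈ 1389.1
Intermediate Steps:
Y(b) = 384
z(G, v) = 1/(2*v)
p = -128/317067 (p = 384/(-951201) = 384*(-1/951201) = -128/317067 ≈ -0.00040370)
1/(z(524, 445) + p) = 1/((½)/445 - 128/317067) = 1/((½)*(1/445) - 128/317067) = 1/(1/890 - 128/317067) = 1/(203147/282189630) = 282189630/203147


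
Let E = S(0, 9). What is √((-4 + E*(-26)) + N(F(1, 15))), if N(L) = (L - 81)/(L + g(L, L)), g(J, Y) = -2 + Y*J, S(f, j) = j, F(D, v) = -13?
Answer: I*√1414721/77 ≈ 15.447*I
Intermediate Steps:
E = 9
g(J, Y) = -2 + J*Y
N(L) = (-81 + L)/(-2 + L + L²) (N(L) = (L - 81)/(L + (-2 + L*L)) = (-81 + L)/(L + (-2 + L²)) = (-81 + L)/(-2 + L + L²))
√((-4 + E*(-26)) + N(F(1, 15))) = √((-4 + 9*(-26)) + (-81 - 13)/(-2 - 13 + (-13)²)) = √((-4 - 234) - 94/(-2 - 13 + 169)) = √(-238 - 94/154) = √(-238 + (1/154)*(-94)) = √(-238 - 47/77) = √(-18373/77) = I*√1414721/77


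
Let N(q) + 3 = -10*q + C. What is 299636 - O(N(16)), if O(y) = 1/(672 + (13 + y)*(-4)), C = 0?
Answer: 381136991/1272 ≈ 2.9964e+5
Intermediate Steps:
N(q) = -3 - 10*q (N(q) = -3 + (-10*q + 0) = -3 - 10*q)
O(y) = 1/(620 - 4*y) (O(y) = 1/(672 + (-52 - 4*y)) = 1/(620 - 4*y))
299636 - O(N(16)) = 299636 - (-1)/(-620 + 4*(-3 - 10*16)) = 299636 - (-1)/(-620 + 4*(-3 - 160)) = 299636 - (-1)/(-620 + 4*(-163)) = 299636 - (-1)/(-620 - 652) = 299636 - (-1)/(-1272) = 299636 - (-1)*(-1)/1272 = 299636 - 1*1/1272 = 299636 - 1/1272 = 381136991/1272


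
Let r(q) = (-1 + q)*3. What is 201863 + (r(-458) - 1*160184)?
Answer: 40302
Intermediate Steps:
r(q) = -3 + 3*q
201863 + (r(-458) - 1*160184) = 201863 + ((-3 + 3*(-458)) - 1*160184) = 201863 + ((-3 - 1374) - 160184) = 201863 + (-1377 - 160184) = 201863 - 161561 = 40302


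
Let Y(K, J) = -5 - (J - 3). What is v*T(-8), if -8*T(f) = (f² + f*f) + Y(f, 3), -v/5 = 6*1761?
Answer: 3249045/4 ≈ 8.1226e+5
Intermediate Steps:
v = -52830 (v = -30*1761 = -5*10566 = -52830)
Y(K, J) = -2 - J (Y(K, J) = -5 - (-3 + J) = -5 + (3 - J) = -2 - J)
T(f) = 5/8 - f²/4 (T(f) = -((f² + f*f) + (-2 - 1*3))/8 = -((f² + f²) + (-2 - 3))/8 = -(2*f² - 5)/8 = -(-5 + 2*f²)/8 = 5/8 - f²/4)
v*T(-8) = -52830*(5/8 - ¼*(-8)²) = -52830*(5/8 - ¼*64) = -52830*(5/8 - 16) = -52830*(-123/8) = 3249045/4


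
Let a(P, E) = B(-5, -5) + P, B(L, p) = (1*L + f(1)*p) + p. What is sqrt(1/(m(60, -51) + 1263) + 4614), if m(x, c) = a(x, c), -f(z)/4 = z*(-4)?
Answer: sqrt(779401631)/411 ≈ 67.926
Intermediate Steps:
f(z) = 16*z (f(z) = -4*z*(-4) = -(-16)*z = 16*z)
B(L, p) = L + 17*p (B(L, p) = (1*L + (16*1)*p) + p = (L + 16*p) + p = L + 17*p)
a(P, E) = -90 + P (a(P, E) = (-5 + 17*(-5)) + P = (-5 - 85) + P = -90 + P)
m(x, c) = -90 + x
sqrt(1/(m(60, -51) + 1263) + 4614) = sqrt(1/((-90 + 60) + 1263) + 4614) = sqrt(1/(-30 + 1263) + 4614) = sqrt(1/1233 + 4614) = sqrt(5689063/1233) = sqrt(779401631)/411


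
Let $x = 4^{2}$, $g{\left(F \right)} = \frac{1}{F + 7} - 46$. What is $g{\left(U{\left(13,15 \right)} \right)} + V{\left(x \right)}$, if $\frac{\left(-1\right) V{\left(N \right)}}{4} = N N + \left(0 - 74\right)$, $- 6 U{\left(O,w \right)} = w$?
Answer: $- \frac{6964}{9} \approx -773.78$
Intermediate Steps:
$U{\left(O,w \right)} = - \frac{w}{6}$
$g{\left(F \right)} = -46 + \frac{1}{7 + F}$ ($g{\left(F \right)} = \frac{1}{7 + F} - 46 = -46 + \frac{1}{7 + F}$)
$x = 16$
$V{\left(N \right)} = 296 - 4 N^{2}$ ($V{\left(N \right)} = - 4 \left(N N + \left(0 - 74\right)\right) = - 4 \left(N^{2} - 74\right) = - 4 \left(-74 + N^{2}\right) = 296 - 4 N^{2}$)
$g{\left(U{\left(13,15 \right)} \right)} + V{\left(x \right)} = \frac{-321 - 46 \left(\left(- \frac{1}{6}\right) 15\right)}{7 - \frac{5}{2}} + \left(296 - 4 \cdot 16^{2}\right) = \frac{-321 - -115}{7 - \frac{5}{2}} + \left(296 - 1024\right) = \frac{-321 + 115}{\frac{9}{2}} + \left(296 - 1024\right) = \frac{2}{9} \left(-206\right) - 728 = - \frac{412}{9} - 728 = - \frac{6964}{9}$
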